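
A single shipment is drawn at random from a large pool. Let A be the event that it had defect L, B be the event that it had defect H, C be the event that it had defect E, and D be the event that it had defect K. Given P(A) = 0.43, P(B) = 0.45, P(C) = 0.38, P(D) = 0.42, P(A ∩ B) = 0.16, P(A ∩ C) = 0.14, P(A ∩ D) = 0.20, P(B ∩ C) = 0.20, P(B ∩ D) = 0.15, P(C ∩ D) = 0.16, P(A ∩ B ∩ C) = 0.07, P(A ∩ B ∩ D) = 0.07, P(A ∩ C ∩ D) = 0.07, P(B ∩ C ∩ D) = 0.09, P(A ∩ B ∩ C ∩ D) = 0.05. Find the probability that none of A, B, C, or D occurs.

Using inclusion–exclusion:
P(A ∪ B ∪ C ∪ D) = 0.43 + 0.45 + 0.38 + 0.42 − 0.16 − 0.14 − 0.20 − 0.20 − 0.15 − 0.16 + 0.07 + 0.07 + 0.07 + 0.09 − 0.05 = 0.92
P(none) = 1 − 0.92 = 0.08

0.08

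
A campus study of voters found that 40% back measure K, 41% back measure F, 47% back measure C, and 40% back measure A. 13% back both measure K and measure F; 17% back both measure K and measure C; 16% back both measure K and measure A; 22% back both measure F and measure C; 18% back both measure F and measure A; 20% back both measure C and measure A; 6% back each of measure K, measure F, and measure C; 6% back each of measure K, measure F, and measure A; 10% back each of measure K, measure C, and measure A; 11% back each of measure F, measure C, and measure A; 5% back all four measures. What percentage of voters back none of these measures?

10%

Inclusion–exclusion gives
P(at least one) = 40 + 41 + 47 + 40 − 13 − 17 − 16 − 22 − 18 − 20 + 6 + 6 + 10 + 11 − 5 = 90%
P(none) = 100% − 90% = 10%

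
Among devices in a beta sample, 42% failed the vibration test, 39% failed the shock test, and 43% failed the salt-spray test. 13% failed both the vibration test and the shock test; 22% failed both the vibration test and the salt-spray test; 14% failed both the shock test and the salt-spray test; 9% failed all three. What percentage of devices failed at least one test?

P(≥1) = 42 + 39 + 43 − 13 − 22 − 14 + 9 = 84%

84%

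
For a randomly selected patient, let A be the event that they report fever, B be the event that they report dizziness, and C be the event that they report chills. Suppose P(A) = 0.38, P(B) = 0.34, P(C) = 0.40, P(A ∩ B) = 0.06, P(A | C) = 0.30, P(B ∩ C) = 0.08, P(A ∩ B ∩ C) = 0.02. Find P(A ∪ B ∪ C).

0.88

P(A ∩ C) = P(C)·P(A|C) = 0.40 × 0.30 = 0.12
Using inclusion–exclusion:
P(A ∪ B ∪ C) = 0.38 + 0.34 + 0.40 − 0.06 − 0.12 − 0.08 + 0.02 = 0.88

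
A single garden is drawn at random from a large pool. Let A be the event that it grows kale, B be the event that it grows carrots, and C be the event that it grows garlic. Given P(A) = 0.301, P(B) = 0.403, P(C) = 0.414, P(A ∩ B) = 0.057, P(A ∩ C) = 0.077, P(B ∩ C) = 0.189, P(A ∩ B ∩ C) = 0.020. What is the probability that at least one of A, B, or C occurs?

0.815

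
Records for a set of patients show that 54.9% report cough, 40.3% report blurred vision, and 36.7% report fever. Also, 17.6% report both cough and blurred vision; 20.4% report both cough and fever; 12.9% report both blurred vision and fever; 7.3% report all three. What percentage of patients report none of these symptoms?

11.7%

P(≥1) = 54.9 + 40.3 + 36.7 − 17.6 − 20.4 − 12.9 + 7.3 = 88.3%
P(none) = 100% − 88.3% = 11.7%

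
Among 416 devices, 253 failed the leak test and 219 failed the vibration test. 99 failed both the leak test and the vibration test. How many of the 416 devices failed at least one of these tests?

373

|union| = 253 + 219 − 99 = 373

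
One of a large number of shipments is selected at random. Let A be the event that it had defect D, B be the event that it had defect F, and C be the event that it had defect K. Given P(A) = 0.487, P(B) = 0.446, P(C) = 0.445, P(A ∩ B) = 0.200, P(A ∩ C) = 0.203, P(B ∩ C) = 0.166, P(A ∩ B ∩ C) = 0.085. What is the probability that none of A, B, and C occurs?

Using inclusion–exclusion:
P(A ∪ B ∪ C) = 0.487 + 0.446 + 0.445 − 0.200 − 0.203 − 0.166 + 0.085 = 0.894
P(none) = 1 − 0.894 = 0.106

0.106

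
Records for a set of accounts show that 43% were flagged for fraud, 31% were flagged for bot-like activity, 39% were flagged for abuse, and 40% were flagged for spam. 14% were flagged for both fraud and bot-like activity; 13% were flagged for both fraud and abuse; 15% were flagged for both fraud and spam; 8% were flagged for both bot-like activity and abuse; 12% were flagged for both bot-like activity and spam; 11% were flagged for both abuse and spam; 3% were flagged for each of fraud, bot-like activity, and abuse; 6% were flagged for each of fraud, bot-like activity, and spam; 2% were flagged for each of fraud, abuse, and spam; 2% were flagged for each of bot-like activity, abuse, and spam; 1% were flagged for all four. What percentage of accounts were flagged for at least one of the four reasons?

Using inclusion–exclusion:
P(≥1) = 43 + 31 + 39 + 40 − 14 − 13 − 15 − 8 − 12 − 11 + 3 + 6 + 2 + 2 − 1 = 92%

92%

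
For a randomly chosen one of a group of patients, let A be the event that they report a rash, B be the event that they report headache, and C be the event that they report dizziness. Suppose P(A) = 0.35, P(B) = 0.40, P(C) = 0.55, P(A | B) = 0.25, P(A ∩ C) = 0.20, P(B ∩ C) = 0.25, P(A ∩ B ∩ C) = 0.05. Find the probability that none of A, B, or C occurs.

P(A ∩ B) = P(B)·P(A|B) = 0.40 × 0.25 = 0.10
Inclusion–exclusion gives
P(A ∪ B ∪ C) = 0.35 + 0.40 + 0.55 − 0.10 − 0.20 − 0.25 + 0.05 = 0.80
P(none) = 1 − 0.80 = 0.20

0.20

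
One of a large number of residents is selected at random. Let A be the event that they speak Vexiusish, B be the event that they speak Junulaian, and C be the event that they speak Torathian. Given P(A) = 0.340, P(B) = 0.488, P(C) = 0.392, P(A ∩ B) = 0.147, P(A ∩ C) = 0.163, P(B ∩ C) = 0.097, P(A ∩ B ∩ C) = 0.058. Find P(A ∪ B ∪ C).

0.871

By inclusion–exclusion:
P(A ∪ B ∪ C) = 0.340 + 0.488 + 0.392 − 0.147 − 0.163 − 0.097 + 0.058 = 0.871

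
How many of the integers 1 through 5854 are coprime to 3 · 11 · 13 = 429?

3275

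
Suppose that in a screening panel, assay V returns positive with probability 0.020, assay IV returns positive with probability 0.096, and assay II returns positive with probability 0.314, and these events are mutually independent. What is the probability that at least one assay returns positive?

0.39225888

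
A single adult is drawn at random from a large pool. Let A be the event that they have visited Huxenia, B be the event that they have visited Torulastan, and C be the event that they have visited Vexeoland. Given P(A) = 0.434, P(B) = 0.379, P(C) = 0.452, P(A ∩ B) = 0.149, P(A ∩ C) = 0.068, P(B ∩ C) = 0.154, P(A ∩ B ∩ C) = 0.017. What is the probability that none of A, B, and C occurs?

By inclusion-exclusion,
P(A ∪ B ∪ C) = 0.434 + 0.379 + 0.452 − 0.149 − 0.068 − 0.154 + 0.017 = 0.911
P(none) = 1 − 0.911 = 0.089

0.089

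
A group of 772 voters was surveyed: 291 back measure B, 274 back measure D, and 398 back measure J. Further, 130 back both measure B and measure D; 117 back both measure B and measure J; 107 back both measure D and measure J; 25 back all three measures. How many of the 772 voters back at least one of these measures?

Inclusion–exclusion gives
N(≥1) = 291 + 274 + 398 − 130 − 117 − 107 + 25 = 634

634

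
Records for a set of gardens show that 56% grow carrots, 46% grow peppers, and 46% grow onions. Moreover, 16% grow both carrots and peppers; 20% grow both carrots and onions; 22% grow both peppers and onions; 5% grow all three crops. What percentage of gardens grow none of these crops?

Inclusion–exclusion gives
P(at least one) = 56 + 46 + 46 − 16 − 20 − 22 + 5 = 95%
P(none) = 100% − 95% = 5%

5%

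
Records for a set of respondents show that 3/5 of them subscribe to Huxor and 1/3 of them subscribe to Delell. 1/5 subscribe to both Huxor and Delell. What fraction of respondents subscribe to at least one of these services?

P(≥1) = 3/5 + 1/3 − 1/5 = 11/15

11/15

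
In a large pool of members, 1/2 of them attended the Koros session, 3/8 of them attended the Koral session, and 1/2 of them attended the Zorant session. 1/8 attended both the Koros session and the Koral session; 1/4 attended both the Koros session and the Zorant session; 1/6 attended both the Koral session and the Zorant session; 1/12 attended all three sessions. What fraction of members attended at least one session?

Apply inclusion-exclusion:
P(at least one) = 1/2 + 3/8 + 1/2 − 1/8 − 1/4 − 1/6 + 1/12 = 11/12

11/12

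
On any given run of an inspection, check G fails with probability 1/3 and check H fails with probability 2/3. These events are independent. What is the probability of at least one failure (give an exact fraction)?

7/9

P(none) = (1 − 1/3) × (1 − 2/3) = 2/3 × 1/3 = 2/9
P(at least one) = 1 − 2/9 = 7/9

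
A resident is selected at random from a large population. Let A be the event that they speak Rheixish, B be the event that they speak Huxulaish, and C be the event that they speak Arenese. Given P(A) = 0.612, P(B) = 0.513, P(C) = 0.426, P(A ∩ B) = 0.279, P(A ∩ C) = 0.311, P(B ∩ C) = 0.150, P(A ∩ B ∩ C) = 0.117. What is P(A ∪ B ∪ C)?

0.928

P(A ∪ B ∪ C) = 0.612 + 0.513 + 0.426 − 0.279 − 0.311 − 0.150 + 0.117 = 0.928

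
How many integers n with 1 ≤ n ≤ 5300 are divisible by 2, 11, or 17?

⌊5300/2⌋ + ⌊5300/11⌋ + ⌊5300/17⌋ − ⌊5300/22⌋ − ⌊5300/34⌋ − ⌊5300/187⌋ + ⌊5300/374⌋ = 2650 + 481 + 311 − 240 − 155 − 28 + 14 = 3033

3033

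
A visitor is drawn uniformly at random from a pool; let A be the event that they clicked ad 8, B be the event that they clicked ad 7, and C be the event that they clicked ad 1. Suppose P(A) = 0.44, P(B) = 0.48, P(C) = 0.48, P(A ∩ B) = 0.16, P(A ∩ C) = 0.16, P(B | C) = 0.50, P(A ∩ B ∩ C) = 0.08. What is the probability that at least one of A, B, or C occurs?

0.92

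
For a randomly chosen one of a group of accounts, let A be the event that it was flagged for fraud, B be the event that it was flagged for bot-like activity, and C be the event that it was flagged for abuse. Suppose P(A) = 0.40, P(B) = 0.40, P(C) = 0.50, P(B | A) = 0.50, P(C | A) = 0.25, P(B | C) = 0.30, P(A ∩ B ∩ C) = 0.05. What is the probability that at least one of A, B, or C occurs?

0.90

P(A ∩ B) = P(A)·P(B|A) = 0.40 × 0.50 = 0.20
P(A ∩ C) = P(A)·P(C|A) = 0.40 × 0.25 = 0.10
P(B ∩ C) = P(C)·P(B|C) = 0.50 × 0.30 = 0.15
Using inclusion–exclusion:
P(A ∪ B ∪ C) = 0.40 + 0.40 + 0.50 − 0.20 − 0.10 − 0.15 + 0.05 = 0.90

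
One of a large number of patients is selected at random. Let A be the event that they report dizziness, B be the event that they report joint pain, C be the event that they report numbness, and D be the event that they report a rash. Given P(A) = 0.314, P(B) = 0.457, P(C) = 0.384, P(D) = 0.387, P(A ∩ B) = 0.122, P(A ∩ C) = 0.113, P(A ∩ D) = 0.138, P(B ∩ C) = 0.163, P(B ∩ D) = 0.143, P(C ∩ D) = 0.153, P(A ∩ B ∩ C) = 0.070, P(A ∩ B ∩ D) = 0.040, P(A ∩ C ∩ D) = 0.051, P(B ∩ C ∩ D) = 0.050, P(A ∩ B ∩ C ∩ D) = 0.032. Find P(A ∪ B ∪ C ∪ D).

Using inclusion–exclusion:
P(A ∪ B ∪ C ∪ D) = 0.314 + 0.457 + 0.384 + 0.387 − 0.122 − 0.113 − 0.138 − 0.163 − 0.143 − 0.153 + 0.070 + 0.040 + 0.051 + 0.050 − 0.032 = 0.889

0.889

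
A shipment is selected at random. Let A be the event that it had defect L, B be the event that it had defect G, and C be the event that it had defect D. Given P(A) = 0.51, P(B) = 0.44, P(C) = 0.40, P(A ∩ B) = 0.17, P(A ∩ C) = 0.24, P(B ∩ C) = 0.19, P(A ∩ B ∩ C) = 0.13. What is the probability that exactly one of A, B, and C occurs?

P(exactly one) = 0.51 + 0.44 + 0.40 − 2·0.17 − 2·0.24 − 2·0.19 + 3·0.13 = 0.54

0.54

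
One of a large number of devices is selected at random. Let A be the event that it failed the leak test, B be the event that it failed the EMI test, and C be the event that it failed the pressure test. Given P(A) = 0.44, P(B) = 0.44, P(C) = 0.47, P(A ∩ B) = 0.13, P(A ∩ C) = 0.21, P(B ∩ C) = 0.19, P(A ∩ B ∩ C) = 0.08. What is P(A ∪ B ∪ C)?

0.90

Apply inclusion-exclusion:
P(A ∪ B ∪ C) = 0.44 + 0.44 + 0.47 − 0.13 − 0.21 − 0.19 + 0.08 = 0.90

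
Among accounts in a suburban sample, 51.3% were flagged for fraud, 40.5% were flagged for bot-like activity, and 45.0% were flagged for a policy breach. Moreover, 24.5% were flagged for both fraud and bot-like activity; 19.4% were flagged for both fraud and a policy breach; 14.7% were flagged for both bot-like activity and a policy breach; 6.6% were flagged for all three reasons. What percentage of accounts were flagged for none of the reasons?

Inclusion–exclusion gives
P(union) = 51.3 + 40.5 + 45.0 − 24.5 − 19.4 − 14.7 + 6.6 = 84.8%
P(none) = 100% − 84.8% = 15.2%

15.2%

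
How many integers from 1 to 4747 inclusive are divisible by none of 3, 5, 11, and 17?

2166

floor(4747/3) + floor(4747/5) + floor(4747/11) + floor(4747/17) − floor(4747/15) − floor(4747/33) − floor(4747/51) − floor(4747/55) − floor(4747/85) − floor(4747/187) + floor(4747/165) + floor(4747/255) + floor(4747/561) + floor(4747/935) − floor(4747/2805) = 1582 + 949 + 431 + 279 − 316 − 143 − 93 − 86 − 55 − 25 + 28 + 18 + 8 + 5 − 1 = 2581
4747 − 2581 = 2166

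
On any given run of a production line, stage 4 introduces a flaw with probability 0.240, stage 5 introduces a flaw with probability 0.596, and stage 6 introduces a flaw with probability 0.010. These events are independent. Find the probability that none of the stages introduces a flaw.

P(none) = (1 − 0.240) × (1 − 0.596) × (1 − 0.010) = 0.760 × 0.404 × 0.990 = 0.3039696

0.3039696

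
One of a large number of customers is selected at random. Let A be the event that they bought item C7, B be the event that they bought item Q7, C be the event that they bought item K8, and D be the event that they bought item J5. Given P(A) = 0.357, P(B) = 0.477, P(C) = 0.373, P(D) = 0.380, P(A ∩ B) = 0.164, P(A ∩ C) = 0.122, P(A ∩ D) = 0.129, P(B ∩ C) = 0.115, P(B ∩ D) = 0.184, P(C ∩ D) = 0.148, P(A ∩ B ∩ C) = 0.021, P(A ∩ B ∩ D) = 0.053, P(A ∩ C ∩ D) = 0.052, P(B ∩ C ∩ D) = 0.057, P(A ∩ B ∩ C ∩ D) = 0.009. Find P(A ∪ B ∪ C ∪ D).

0.899

By inclusion–exclusion:
P(A ∪ B ∪ C ∪ D) = 0.357 + 0.477 + 0.373 + 0.380 − 0.164 − 0.122 − 0.129 − 0.115 − 0.184 − 0.148 + 0.021 + 0.053 + 0.052 + 0.057 − 0.009 = 0.899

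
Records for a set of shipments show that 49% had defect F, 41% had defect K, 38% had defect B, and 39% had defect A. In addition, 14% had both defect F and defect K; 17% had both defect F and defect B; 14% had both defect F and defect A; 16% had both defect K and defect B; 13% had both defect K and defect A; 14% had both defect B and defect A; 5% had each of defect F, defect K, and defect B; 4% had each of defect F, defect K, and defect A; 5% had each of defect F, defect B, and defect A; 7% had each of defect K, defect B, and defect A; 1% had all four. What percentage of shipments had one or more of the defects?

99%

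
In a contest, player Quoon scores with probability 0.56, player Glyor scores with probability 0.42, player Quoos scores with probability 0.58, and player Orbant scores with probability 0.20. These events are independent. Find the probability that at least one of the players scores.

0.9142528

P(none) = (1 − 0.56) × (1 − 0.42) × (1 − 0.58) × (1 − 0.20) = 0.44 × 0.58 × 0.42 × 0.80 = 0.0857472
P(at least one) = 1 − 0.0857472 = 0.9142528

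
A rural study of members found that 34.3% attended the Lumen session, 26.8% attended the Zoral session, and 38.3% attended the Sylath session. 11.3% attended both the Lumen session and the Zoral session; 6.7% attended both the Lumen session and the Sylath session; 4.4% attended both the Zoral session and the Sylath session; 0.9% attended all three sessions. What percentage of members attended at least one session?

By inclusion-exclusion,
P(at least one) = 34.3 + 26.8 + 38.3 − 11.3 − 6.7 − 4.4 + 0.9 = 77.9%

77.9%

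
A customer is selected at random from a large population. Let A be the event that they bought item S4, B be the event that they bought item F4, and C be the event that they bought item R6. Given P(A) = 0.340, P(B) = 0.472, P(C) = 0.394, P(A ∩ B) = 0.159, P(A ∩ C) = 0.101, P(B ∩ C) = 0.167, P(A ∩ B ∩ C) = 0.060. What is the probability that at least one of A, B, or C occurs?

P(A ∪ B ∪ C) = 0.340 + 0.472 + 0.394 − 0.159 − 0.101 − 0.167 + 0.060 = 0.839

0.839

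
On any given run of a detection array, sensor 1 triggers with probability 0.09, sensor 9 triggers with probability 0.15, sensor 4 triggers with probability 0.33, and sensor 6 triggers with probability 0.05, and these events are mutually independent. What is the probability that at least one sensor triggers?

0.50766725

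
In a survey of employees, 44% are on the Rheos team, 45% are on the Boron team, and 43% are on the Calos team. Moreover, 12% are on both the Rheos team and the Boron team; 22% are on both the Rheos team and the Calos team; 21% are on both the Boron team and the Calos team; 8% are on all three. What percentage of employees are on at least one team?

P(at least one) = 44 + 45 + 43 − 12 − 22 − 21 + 8 = 85%

85%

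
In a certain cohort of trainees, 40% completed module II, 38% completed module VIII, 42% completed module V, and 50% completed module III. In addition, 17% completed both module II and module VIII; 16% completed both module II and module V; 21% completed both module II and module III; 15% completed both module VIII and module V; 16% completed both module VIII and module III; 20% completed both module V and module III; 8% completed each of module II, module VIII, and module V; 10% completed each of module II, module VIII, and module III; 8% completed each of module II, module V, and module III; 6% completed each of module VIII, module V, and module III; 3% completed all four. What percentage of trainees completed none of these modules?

6%

Apply inclusion-exclusion:
P(at least one) = 40 + 38 + 42 + 50 − 17 − 16 − 21 − 15 − 16 − 20 + 8 + 10 + 8 + 6 − 3 = 94%
P(none) = 100% − 94% = 6%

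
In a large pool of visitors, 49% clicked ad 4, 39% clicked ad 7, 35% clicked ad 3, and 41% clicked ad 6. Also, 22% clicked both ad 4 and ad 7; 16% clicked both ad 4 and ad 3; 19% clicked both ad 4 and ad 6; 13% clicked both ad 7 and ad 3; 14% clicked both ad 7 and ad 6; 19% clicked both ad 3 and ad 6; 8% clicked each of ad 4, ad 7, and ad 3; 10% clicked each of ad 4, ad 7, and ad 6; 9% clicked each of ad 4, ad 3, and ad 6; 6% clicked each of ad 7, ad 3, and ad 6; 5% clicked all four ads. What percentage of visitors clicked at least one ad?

P(union) = 49 + 39 + 35 + 41 − 22 − 16 − 19 − 13 − 14 − 19 + 8 + 10 + 9 + 6 − 5 = 89%

89%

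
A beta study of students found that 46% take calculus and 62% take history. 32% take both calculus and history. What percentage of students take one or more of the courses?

76%

P(at least one) = 46 + 62 − 32 = 76%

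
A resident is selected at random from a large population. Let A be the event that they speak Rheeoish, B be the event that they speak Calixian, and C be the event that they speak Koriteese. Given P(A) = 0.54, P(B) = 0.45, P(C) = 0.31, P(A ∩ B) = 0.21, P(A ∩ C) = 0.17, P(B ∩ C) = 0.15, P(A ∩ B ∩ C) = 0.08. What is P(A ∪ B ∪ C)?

0.85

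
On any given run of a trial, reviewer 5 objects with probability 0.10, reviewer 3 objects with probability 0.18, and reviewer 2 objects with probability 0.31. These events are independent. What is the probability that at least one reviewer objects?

0.49078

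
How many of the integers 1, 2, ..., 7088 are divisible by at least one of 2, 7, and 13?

4284

By inclusion–exclusion:
3544 + 1012 + 545 − 506 − 272 − 77 + 38 = 4284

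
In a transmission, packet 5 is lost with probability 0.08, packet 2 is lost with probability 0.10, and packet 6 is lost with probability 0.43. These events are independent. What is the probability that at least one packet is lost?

0.52804

P(none) = (1 − 0.08) × (1 − 0.10) × (1 − 0.43) = 0.92 × 0.90 × 0.57 = 0.47196
P(at least one) = 1 − 0.47196 = 0.52804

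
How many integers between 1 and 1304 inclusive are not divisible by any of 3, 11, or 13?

⌊1304/3⌋ + ⌊1304/11⌋ + ⌊1304/13⌋ − ⌊1304/33⌋ − ⌊1304/39⌋ − ⌊1304/143⌋ + ⌊1304/429⌋ = 434 + 118 + 100 − 39 − 33 − 9 + 3 = 574
1304 − 574 = 730

730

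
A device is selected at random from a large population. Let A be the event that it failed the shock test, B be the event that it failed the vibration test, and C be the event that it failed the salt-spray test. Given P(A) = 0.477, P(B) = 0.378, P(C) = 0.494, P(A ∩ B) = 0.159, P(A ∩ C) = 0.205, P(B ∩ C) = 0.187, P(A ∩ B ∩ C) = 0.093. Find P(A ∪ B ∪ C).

0.891

P(A ∪ B ∪ C) = 0.477 + 0.378 + 0.494 − 0.159 − 0.205 − 0.187 + 0.093 = 0.891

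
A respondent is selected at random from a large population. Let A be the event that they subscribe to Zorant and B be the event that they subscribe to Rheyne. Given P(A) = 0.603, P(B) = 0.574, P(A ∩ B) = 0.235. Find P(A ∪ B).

0.942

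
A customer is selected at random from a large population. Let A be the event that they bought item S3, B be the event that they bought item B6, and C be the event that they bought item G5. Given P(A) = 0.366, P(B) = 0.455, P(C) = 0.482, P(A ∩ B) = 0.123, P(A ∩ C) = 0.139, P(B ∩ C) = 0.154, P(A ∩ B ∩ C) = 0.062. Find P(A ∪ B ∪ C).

0.949

P(A ∪ B ∪ C) = 0.366 + 0.455 + 0.482 − 0.123 − 0.139 − 0.154 + 0.062 = 0.949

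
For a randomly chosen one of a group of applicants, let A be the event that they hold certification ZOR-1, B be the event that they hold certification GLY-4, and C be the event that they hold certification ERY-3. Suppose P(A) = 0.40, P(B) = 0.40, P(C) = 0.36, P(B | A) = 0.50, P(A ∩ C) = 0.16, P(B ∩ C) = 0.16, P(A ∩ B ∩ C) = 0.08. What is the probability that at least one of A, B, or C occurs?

0.72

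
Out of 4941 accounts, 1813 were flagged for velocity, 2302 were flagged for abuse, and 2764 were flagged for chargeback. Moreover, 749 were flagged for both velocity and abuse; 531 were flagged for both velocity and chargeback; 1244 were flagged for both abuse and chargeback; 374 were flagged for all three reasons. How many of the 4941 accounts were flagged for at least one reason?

Using inclusion–exclusion:
|union| = 1813 + 2302 + 2764 − 749 − 531 − 1244 + 374 = 4729

4729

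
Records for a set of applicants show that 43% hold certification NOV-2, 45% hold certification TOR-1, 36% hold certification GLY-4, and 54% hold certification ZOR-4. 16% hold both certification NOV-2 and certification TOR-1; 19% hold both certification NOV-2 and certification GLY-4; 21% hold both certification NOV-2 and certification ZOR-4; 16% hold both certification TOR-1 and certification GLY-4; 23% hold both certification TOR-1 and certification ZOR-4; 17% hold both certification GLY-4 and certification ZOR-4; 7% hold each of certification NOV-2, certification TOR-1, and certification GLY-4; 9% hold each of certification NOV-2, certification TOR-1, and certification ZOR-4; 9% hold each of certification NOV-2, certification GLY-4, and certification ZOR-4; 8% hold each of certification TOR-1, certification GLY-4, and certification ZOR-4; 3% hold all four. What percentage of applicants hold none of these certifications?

P(≥1) = 43 + 45 + 36 + 54 − 16 − 19 − 21 − 16 − 23 − 17 + 7 + 9 + 9 + 8 − 3 = 96%
P(none) = 100% − 96% = 4%

4%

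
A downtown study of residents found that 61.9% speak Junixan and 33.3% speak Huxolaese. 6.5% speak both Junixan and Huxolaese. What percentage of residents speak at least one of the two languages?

Using inclusion–exclusion:
P(≥1) = 61.9 + 33.3 − 6.5 = 88.7%

88.7%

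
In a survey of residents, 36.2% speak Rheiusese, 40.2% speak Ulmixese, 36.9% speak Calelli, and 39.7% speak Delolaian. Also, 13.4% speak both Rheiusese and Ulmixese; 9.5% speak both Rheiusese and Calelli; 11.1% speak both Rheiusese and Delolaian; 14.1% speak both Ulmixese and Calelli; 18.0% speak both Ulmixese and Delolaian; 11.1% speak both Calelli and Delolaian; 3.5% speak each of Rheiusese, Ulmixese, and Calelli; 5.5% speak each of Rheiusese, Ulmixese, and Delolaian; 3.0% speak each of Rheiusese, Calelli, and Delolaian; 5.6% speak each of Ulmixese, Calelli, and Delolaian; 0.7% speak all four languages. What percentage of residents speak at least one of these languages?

P(union) = 36.2 + 40.2 + 36.9 + 39.7 − 13.4 − 9.5 − 11.1 − 14.1 − 18.0 − 11.1 + 3.5 + 5.5 + 3.0 + 5.6 − 0.7 = 92.7%

92.7%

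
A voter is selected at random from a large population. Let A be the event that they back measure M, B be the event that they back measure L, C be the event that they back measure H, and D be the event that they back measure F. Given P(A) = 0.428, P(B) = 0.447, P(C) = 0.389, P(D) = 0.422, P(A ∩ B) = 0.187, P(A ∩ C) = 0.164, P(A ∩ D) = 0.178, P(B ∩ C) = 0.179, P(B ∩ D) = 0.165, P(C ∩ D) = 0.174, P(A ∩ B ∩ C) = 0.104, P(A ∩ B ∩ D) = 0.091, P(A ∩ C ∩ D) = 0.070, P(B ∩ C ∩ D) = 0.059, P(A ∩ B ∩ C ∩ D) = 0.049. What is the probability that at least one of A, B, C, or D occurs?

Apply inclusion-exclusion:
P(A ∪ B ∪ C ∪ D) = 0.428 + 0.447 + 0.389 + 0.422 − 0.187 − 0.164 − 0.178 − 0.179 − 0.165 − 0.174 + 0.104 + 0.091 + 0.070 + 0.059 − 0.049 = 0.914

0.914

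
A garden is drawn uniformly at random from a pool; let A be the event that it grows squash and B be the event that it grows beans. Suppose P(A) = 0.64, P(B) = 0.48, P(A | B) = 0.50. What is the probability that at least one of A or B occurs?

0.88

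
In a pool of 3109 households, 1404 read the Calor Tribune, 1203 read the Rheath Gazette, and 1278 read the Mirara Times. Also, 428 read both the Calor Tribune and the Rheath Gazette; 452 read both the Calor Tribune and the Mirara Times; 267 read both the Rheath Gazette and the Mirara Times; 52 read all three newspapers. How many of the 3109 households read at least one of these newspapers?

2790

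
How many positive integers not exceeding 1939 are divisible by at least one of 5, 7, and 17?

⌊1939/5⌋ + ⌊1939/7⌋ + ⌊1939/17⌋ − ⌊1939/35⌋ − ⌊1939/85⌋ − ⌊1939/119⌋ + ⌊1939/595⌋ = 387 + 277 + 114 − 55 − 22 − 16 + 3 = 688

688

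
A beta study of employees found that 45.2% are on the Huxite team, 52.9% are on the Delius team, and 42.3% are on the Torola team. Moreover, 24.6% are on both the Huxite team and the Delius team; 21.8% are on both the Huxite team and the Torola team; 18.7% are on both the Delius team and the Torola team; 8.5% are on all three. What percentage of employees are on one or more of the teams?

83.8%

By inclusion–exclusion:
P(at least one) = 45.2 + 52.9 + 42.3 − 24.6 − 21.8 − 18.7 + 8.5 = 83.8%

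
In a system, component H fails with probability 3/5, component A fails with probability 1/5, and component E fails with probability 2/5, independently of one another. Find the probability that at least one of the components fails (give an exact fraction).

101/125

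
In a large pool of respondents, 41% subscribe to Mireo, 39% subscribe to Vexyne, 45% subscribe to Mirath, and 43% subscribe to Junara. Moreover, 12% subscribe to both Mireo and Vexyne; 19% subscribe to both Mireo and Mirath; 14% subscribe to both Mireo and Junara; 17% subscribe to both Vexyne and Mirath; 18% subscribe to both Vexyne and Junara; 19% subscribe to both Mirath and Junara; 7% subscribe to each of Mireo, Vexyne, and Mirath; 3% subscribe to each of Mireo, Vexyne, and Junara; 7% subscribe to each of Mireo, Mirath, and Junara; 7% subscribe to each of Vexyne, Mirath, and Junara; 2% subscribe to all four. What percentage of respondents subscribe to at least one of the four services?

91%

P(≥1) = 41 + 39 + 45 + 43 − 12 − 19 − 14 − 17 − 18 − 19 + 7 + 3 + 7 + 7 − 2 = 91%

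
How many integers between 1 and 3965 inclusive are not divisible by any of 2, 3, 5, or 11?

Using inclusion–exclusion:
⌊3965/2⌋ + ⌊3965/3⌋ + ⌊3965/5⌋ + ⌊3965/11⌋ − ⌊3965/6⌋ − ⌊3965/10⌋ − ⌊3965/22⌋ − ⌊3965/15⌋ − ⌊3965/33⌋ − ⌊3965/55⌋ + ⌊3965/30⌋ + ⌊3965/66⌋ + ⌊3965/110⌋ + ⌊3965/165⌋ − ⌊3965/330⌋ = 1982 + 1321 + 793 + 360 − 660 − 396 − 180 − 264 − 120 − 72 + 132 + 60 + 36 + 24 − 12 = 3004
3965 − 3004 = 961

961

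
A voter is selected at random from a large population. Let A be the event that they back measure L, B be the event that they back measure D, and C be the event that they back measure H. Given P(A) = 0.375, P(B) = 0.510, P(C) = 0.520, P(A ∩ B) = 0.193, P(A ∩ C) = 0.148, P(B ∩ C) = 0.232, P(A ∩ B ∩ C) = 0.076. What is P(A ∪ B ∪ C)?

0.908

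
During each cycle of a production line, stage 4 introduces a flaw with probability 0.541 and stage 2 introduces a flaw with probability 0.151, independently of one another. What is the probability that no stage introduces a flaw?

0.389691

P(none) = (1 − 0.541) × (1 − 0.151) = 0.459 × 0.849 = 0.389691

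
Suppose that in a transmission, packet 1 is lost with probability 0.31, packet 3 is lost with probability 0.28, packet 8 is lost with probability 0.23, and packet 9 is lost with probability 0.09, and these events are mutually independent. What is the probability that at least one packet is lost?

0.65189224

P(none) = (1 − 0.31) × (1 − 0.28) × (1 − 0.23) × (1 − 0.09) = 0.69 × 0.72 × 0.77 × 0.91 = 0.34810776
P(at least one) = 1 − 0.34810776 = 0.65189224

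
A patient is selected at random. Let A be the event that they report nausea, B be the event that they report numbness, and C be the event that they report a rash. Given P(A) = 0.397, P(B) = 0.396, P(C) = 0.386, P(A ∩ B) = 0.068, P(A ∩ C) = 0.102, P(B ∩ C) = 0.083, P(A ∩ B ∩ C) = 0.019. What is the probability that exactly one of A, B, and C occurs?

0.730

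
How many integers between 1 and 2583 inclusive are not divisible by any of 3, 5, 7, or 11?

floor(2583/3) + floor(2583/5) + floor(2583/7) + floor(2583/11) − floor(2583/15) − floor(2583/21) − floor(2583/33) − floor(2583/35) − floor(2583/55) − floor(2583/77) + floor(2583/105) + floor(2583/165) + floor(2583/231) + floor(2583/385) − floor(2583/1155) = 861 + 516 + 369 + 234 − 172 − 123 − 78 − 73 − 46 − 33 + 24 + 15 + 11 + 6 − 2 = 1509
2583 − 1509 = 1074

1074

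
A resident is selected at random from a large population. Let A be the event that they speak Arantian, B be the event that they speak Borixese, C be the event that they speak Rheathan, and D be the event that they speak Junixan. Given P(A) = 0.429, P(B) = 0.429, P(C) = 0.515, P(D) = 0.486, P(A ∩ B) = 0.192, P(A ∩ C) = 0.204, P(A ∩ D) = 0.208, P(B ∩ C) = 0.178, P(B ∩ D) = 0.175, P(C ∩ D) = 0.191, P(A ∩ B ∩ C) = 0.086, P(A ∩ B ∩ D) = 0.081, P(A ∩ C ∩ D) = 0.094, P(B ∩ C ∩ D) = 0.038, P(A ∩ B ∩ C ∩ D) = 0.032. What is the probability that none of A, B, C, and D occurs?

P(A ∪ B ∪ C ∪ D) = 0.429 + 0.429 + 0.515 + 0.486 − 0.192 − 0.204 − 0.208 − 0.178 − 0.175 − 0.191 + 0.086 + 0.081 + 0.094 + 0.038 − 0.032 = 0.978
P(none) = 1 − 0.978 = 0.022

0.022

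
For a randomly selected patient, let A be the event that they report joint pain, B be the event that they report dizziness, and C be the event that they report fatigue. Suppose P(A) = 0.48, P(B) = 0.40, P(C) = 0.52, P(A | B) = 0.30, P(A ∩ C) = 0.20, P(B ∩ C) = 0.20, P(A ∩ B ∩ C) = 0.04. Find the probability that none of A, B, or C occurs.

0.08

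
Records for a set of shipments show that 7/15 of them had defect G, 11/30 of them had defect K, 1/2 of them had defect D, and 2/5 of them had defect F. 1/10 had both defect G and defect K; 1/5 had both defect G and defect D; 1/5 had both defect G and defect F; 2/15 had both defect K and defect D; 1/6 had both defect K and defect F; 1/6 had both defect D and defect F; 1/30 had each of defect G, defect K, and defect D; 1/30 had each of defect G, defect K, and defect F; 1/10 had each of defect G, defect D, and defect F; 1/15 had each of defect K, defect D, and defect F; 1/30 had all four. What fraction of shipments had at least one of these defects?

29/30

Apply inclusion-exclusion:
P(union) = 7/15 + 11/30 + 1/2 + 2/5 − 1/10 − 1/5 − 1/5 − 2/15 − 1/6 − 1/6 + 1/30 + 1/30 + 1/10 + 1/15 − 1/30 = 29/30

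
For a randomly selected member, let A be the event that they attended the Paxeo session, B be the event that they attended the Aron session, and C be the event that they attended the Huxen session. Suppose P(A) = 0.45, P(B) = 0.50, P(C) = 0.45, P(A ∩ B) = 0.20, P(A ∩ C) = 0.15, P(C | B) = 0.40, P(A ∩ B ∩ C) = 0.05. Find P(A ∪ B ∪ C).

0.90

P(B ∩ C) = P(B)·P(C|B) = 0.50 × 0.40 = 0.20
Using inclusion–exclusion:
P(A ∪ B ∪ C) = 0.45 + 0.50 + 0.45 − 0.20 − 0.15 − 0.20 + 0.05 = 0.90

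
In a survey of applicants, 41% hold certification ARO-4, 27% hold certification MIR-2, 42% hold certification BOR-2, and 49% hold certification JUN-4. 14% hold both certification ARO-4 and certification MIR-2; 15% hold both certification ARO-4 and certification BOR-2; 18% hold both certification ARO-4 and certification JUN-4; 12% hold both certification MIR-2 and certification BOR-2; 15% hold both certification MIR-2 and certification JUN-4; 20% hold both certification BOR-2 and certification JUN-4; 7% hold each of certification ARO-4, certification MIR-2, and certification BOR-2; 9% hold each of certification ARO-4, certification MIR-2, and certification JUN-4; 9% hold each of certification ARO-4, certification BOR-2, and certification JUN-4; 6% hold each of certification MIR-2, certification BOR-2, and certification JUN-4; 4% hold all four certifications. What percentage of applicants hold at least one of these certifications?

P(at least one) = 41 + 27 + 42 + 49 − 14 − 15 − 18 − 12 − 15 − 20 + 7 + 9 + 9 + 6 − 4 = 92%

92%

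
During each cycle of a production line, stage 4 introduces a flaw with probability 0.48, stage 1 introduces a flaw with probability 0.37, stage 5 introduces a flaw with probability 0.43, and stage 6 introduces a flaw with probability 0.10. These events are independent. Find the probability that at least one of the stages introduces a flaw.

Independence gives P(none) = ∏(1 − pᵢ).
P(none) = (1 − 0.48) × (1 − 0.37) × (1 − 0.43) × (1 − 0.10) = 0.52 × 0.63 × 0.57 × 0.90 = 0.1680588
P(at least one) = 1 − 0.1680588 = 0.8319412

0.8319412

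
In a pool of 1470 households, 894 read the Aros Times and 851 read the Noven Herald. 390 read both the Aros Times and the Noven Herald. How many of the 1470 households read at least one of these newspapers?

1355

Inclusion–exclusion gives
N(≥1) = 894 + 851 − 390 = 1355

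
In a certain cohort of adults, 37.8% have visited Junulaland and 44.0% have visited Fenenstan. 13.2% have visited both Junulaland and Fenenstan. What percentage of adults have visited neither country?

31.4%

By inclusion–exclusion:
P(≥1) = 37.8 + 44.0 − 13.2 = 68.6%
P(none) = 100% − 68.6% = 31.4%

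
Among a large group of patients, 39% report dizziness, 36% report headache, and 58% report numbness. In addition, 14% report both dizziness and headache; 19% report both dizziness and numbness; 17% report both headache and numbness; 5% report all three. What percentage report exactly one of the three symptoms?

48%

Using the inclusion–exclusion count for exactly one event:
P(exactly one) = 39 + 36 + 58 − 2·14 − 2·19 − 2·17 + 3·5 = 48%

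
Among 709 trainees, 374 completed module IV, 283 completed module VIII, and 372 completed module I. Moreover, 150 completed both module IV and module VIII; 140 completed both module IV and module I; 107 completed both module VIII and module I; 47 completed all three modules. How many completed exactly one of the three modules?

376

N(exactly one) = 374 + 283 + 372 − 2·150 − 2·140 − 2·107 + 3·47 = 376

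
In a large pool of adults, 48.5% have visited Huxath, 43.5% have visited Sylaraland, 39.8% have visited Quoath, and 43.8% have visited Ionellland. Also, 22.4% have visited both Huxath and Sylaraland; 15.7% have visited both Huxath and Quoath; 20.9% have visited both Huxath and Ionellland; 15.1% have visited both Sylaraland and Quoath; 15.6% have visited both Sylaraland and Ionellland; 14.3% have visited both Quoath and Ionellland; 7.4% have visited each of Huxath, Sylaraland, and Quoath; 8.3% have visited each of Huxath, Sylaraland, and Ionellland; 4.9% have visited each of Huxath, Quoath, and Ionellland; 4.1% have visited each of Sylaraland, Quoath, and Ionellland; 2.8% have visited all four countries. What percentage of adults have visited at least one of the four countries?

93.5%

P(union) = 48.5 + 43.5 + 39.8 + 43.8 − 22.4 − 15.7 − 20.9 − 15.1 − 15.6 − 14.3 + 7.4 + 8.3 + 4.9 + 4.1 − 2.8 = 93.5%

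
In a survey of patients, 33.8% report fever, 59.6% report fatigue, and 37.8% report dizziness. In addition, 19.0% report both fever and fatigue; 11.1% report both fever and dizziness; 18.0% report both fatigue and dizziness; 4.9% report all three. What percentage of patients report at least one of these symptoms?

88.0%

Apply inclusion-exclusion:
P(union) = 33.8 + 59.6 + 37.8 − 19.0 − 11.1 − 18.0 + 4.9 = 88.0%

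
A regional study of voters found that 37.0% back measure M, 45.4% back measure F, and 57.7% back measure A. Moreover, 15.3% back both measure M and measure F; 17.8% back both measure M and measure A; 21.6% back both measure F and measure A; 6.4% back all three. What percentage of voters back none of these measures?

8.2%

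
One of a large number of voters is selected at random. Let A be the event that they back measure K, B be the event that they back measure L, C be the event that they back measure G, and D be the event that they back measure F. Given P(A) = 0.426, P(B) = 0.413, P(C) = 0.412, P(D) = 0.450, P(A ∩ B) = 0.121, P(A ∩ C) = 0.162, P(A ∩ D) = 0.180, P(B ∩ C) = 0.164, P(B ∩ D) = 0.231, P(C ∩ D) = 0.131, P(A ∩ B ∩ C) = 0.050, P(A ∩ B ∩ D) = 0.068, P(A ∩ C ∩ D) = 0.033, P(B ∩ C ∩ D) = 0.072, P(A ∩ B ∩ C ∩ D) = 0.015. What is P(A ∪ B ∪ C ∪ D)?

P(A ∪ B ∪ C ∪ D) = 0.426 + 0.413 + 0.412 + 0.450 − 0.121 − 0.162 − 0.180 − 0.164 − 0.231 − 0.131 + 0.050 + 0.068 + 0.033 + 0.072 − 0.015 = 0.920

0.920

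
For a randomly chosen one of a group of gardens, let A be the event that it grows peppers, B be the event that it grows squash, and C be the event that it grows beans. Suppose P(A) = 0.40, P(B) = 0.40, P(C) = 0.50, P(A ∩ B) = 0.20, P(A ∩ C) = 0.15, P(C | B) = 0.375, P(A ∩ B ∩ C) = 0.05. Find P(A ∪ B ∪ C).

0.85

P(B ∩ C) = P(B)·P(C|B) = 0.40 × 0.375 = 0.15
P(A ∪ B ∪ C) = 0.40 + 0.40 + 0.50 − 0.20 − 0.15 − 0.15 + 0.05 = 0.85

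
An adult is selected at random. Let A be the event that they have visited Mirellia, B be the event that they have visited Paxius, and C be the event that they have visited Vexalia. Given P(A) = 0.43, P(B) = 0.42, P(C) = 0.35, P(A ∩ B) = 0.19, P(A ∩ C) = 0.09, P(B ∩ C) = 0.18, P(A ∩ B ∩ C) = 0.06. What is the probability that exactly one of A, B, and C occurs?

0.46

P(exactly one) = 0.43 + 0.42 + 0.35 − 2·0.19 − 2·0.09 − 2·0.18 + 3·0.06 = 0.46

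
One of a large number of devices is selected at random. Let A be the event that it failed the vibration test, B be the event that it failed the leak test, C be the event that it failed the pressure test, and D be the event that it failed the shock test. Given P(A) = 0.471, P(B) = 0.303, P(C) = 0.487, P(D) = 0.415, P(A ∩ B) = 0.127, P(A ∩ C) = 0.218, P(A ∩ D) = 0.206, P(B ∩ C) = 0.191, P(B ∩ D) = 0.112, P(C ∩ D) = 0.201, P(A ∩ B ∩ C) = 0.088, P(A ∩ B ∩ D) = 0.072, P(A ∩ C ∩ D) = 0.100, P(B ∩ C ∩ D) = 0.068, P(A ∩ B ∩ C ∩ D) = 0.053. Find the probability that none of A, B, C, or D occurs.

0.104

By inclusion-exclusion,
P(A ∪ B ∪ C ∪ D) = 0.471 + 0.303 + 0.487 + 0.415 − 0.127 − 0.218 − 0.206 − 0.191 − 0.112 − 0.201 + 0.088 + 0.072 + 0.100 + 0.068 − 0.053 = 0.896
P(none) = 1 − 0.896 = 0.104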